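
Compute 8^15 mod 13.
Using Fermat: 8^{12} ≡ 1 (mod 13). 15 ≡ 3 (mod 12). So 8^{15} ≡ 8^{3} ≡ 5 (mod 13)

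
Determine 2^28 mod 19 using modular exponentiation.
Using Fermat: 2^{18} ≡ 1 (mod 19). 28 ≡ 10 (mod 18). So 2^{28} ≡ 2^{10} ≡ 17 (mod 19)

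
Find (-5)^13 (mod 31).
By repeated squaring (mod 31): (-5)^{1}≡26, (-5)^{2}≡25, (-5)^{4}≡5, (-5)^{8}≡25. Then (-5)^{13} = (-5)^{8+4+1} ≡ 25 × 5 × 26 ≡ 26 (mod 31)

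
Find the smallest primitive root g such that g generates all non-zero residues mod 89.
g = 3. For each prime q|88: 3^{44}≡88, 3^{8}≡64, none ≡ 1, so ord_89(3) = 88 and 3 is a primitive root.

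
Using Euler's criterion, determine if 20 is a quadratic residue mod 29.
By Euler's criterion: 20^{14} ≡ 1 (mod 29). Since this equals 1, 20 is a QR.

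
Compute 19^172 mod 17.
Using Fermat: 19^{16} ≡ 1 mod 17. 172 ≡ 12 mod 16. So 19^{172} ≡ 19^{12} ≡ 16 mod 17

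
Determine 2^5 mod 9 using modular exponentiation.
By repeated squaring mod 9: 2^{1}≡2, 2^{2}≡4, 2^{4}≡7. Then 2^{5} = 2^{4+1} ≡ 7 × 2 ≡ 5 mod 9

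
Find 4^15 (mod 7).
Using Fermat: 4^{6} ≡ 1 (mod 7). 15 ≡ 3 (mod 6). So 4^{15} ≡ 4^{3} ≡ 1 (mod 7)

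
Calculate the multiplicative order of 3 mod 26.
Powers of 3 mod 26: 3^1≡3, 3^2≡9, 3^3≡1. So the order of 3 is 3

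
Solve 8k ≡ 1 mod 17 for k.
Since 17 is prime, by Fermat 8^(-1) ≡ 8^{15} ≡ 15 mod 17. Verify: 8 × 15 = 120 ≡ 1 mod 17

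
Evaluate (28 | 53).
(28/53) = 28^{26} mod 53 = 1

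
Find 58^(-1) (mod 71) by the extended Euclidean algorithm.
Extended GCD: 58(-11) + 71(9) = 1. So 58^(-1) ≡ -11 ≡ 60 (mod 71). Verify: 58 × 60 = 3480 ≡ 1 (mod 71)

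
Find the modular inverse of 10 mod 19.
Since 19 is prime, by Fermat 10^(-1) ≡ 10^{17} ≡ 2 (mod 19). Verify: 10 × 2 = 20 ≡ 1 (mod 19)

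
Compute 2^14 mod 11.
Using Fermat: 2^{10} ≡ 1 (mod 11). 14 ≡ 4 (mod 10). So 2^{14} ≡ 2^{4} ≡ 5 (mod 11)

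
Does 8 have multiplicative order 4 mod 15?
Powers of 8 mod 15: 8^1≡8, 8^2≡4, 8^3≡2, 8^4≡1. First k with 8^k≡1 is k=4. Yes, ord_15(8) = 4.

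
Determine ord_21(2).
Powers of 2 mod 21: 2^1≡2, 2^2≡4, 2^3≡8, 2^4≡16, 2^5≡11, 2^6≡1. So the order of 2 is 6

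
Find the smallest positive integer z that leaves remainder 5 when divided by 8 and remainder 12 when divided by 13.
M = 8 × 13 = 104. M₁ = 13, y₁ ≡ 5 (mod 8). M₂ = 8, y₂ ≡ 5 (mod 13). z = 5×13×5 + 12×8×5 ≡ 77 (mod 104)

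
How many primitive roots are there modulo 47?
Number of primitive roots mod 47 = φ(p-1) = φ(46) = 22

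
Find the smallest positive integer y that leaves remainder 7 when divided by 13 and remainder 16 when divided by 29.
M = 13 × 29 = 377. M₁ = 29, y₁ ≡ 9 (mod 13). M₂ = 13, y₂ ≡ 9 (mod 29). y = 7×29×9 + 16×13×9 ≡ 306 (mod 377)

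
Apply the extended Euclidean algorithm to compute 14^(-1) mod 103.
Extended GCD: 14(-22) + 103(3) = 1. So 14^(-1) ≡ -22 ≡ 81 mod 103. Verify: 14 × 81 = 1134 ≡ 1 mod 103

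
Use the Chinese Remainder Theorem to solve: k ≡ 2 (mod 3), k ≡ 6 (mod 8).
M = 3 × 8 = 24. M₁ = 8, y₁ ≡ 2 (mod 3). M₂ = 3, y₂ ≡ 3 (mod 8). k = 2×8×2 + 6×3×3 ≡ 14 (mod 24)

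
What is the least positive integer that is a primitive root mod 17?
g = 3. Powers: [3, 9, 10, 13, 5, 15, ...] generates all 16 non-zero residues.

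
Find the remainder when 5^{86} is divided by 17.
By Fermat: 5^{16} ≡ 1 (mod 17). 86 = 5×16 + 6. So 5^{86} ≡ 5^{6} ≡ 2 (mod 17)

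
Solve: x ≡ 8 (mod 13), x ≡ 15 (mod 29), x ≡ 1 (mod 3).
M = 13 × 29 × 3 = 1131. M₁ = 87, y₁ ≡ 3 (mod 13). M₂ = 39, y₂ ≡ 3 (mod 29). M₃ = 377, y₃ ≡ 2 (mod 3). x = 8×87×3 + 15×39×3 + 1×377×2 ≡ 73 (mod 1131)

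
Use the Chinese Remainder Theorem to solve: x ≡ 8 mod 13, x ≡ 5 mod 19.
M = 13 × 19 = 247. M₁ = 19, y₁ ≡ 11 mod 13. M₂ = 13, y₂ ≡ 3 mod 19. x = 8×19×11 + 5×13×3 ≡ 138 mod 247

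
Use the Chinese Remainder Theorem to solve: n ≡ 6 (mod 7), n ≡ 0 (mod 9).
M = 7 × 9 = 63. M₁ = 9, y₁ ≡ 4 (mod 7). M₂ = 7, y₂ ≡ 4 (mod 9). n = 6×9×4 + 0×7×4 ≡ 27 (mod 63)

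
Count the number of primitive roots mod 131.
There are φ(131-1) = φ(130) = 48 primitive roots modulo 131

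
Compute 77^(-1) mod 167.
Since 167 is prime, by Fermat 77^(-1) ≡ 77^{165} ≡ 154 mod 167. Verify: 77 × 154 = 11858 ≡ 1 mod 167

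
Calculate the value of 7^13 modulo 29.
By repeated squaring (mod 29): 7^{1}≡7, 7^{2}≡20, 7^{4}≡23, 7^{8}≡7. Then 7^{13} = 7^{8+4+1} ≡ 7 × 23 × 7 ≡ 25 (mod 29)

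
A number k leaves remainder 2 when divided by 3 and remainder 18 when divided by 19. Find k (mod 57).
M = 3 × 19 = 57. M₁ = 19, y₁ ≡ 1 (mod 3). M₂ = 3, y₂ ≡ 13 (mod 19). k = 2×19×1 + 18×3×13 ≡ 56 (mod 57)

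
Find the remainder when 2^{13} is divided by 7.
By Fermat: 2^{6} ≡ 1 (mod 7). 13 = 2×6 + 1. So 2^{13} ≡ 2^{1} ≡ 2 (mod 7)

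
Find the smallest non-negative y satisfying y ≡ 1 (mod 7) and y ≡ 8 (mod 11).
M = 7 × 11 = 77. M₁ = 11, y₁ ≡ 2 (mod 7). M₂ = 7, y₂ ≡ 8 (mod 11). y = 1×11×2 + 8×7×8 ≡ 8 (mod 77)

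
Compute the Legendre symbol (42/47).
(42/47) = 42^{23} mod 47 = 1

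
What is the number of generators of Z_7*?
There are φ(7-1) = φ(6) = 2 primitive roots modulo 7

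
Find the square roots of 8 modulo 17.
The square roots of 8 mod 17 are 12 and 5. Verify: 12² = 144 ≡ 8 (mod 17)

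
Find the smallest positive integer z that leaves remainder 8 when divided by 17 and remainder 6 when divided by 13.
M = 17 × 13 = 221. M₁ = 13, y₁ ≡ 4 (mod 17). M₂ = 17, y₂ ≡ 10 (mod 13). z = 8×13×4 + 6×17×10 ≡ 110 (mod 221)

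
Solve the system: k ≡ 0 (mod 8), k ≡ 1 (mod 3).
M = 8 × 3 = 24. M₁ = 3, y₁ ≡ 3 (mod 8). M₂ = 8, y₂ ≡ 2 (mod 3). k = 0×3×3 + 1×8×2 ≡ 16 (mod 24)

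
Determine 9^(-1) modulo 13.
Since 13 is prime, by Fermat 9^(-1) ≡ 9^{11} ≡ 3 mod 13. Verify: 9 × 3 = 27 ≡ 1 mod 13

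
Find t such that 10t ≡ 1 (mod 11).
Since 11 is prime, by Fermat 10^(-1) ≡ 10^{9} ≡ 10 (mod 11). Verify: 10 × 10 = 100 ≡ 1 (mod 11)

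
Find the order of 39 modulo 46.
Powers of 39 mod 46: 39^1≡39, 39^2≡3, 39^3≡25, 39^4≡9, 39^5≡29, 39^6≡27, 39^7≡41, 39^8≡35, 39^9≡31, 39^10≡13, 39^11≡1. So the order of 39 is 11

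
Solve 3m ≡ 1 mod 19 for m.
Since 19 is prime, by Fermat 3^(-1) ≡ 3^{17} ≡ 13 mod 19. Verify: 3 × 13 = 39 ≡ 1 mod 19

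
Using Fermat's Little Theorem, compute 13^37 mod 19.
By Fermat: 13^{18} ≡ 1 (mod 19). 37 = 2×18 + 1. So 13^{37} ≡ 13^{1} ≡ 13 (mod 19)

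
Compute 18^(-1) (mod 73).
Since 73 is prime, by Fermat 18^(-1) ≡ 18^{71} ≡ 69 (mod 73). Verify: 18 × 69 = 1242 ≡ 1 (mod 73)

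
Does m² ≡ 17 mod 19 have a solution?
By Euler's criterion: 17^{9} ≡ 1 mod 19. Since this equals 1, 17 is a QR.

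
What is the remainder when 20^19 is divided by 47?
By repeated squaring (mod 47): 20^{1}≡20, 20^{2}≡24, 20^{4}≡12, 20^{8}≡3, 20^{16}≡9. Then 20^{19} = 20^{16+2+1} ≡ 9 × 24 × 20 ≡ 43 (mod 47)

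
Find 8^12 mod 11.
Using Fermat: 8^{10} ≡ 1 mod 11. 12 ≡ 2 mod 10. So 8^{12} ≡ 8^{2} ≡ 9 mod 11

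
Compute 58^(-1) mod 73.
Since 73 is prime, by Fermat 58^(-1) ≡ 58^{71} ≡ 34 mod 73. Verify: 58 × 34 = 1972 ≡ 1 mod 73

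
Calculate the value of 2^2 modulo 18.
2^{2} = 4 ≡ 4 (mod 18)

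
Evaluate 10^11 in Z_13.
By repeated squaring mod 13: 10^{1}≡10, 10^{2}≡9, 10^{4}≡3, 10^{8}≡9. Then 10^{11} = 10^{8+2+1} ≡ 9 × 9 × 10 ≡ 4 mod 13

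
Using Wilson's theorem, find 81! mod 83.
(82)! = (81)! × (82) ≡ -1 mod 83. So (81)! ≡ -1 × (82)^(-1) ≡ (-1)×(-1) = 1 mod 83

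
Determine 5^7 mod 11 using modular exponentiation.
By repeated squaring (mod 11): 5^{1}≡5, 5^{2}≡3, 5^{4}≡9. Then 5^{7} = 5^{4+2+1} ≡ 9 × 3 × 5 ≡ 3 (mod 11)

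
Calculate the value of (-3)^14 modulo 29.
By repeated squaring mod 29: (-3)^{1}≡26, (-3)^{2}≡9, (-3)^{4}≡23, (-3)^{8}≡7. Then (-3)^{14} = (-3)^{8+4+2} ≡ 7 × 23 × 9 ≡ 28 mod 29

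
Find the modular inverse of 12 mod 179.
Since 179 is prime, by Fermat 12^(-1) ≡ 12^{177} ≡ 15 (mod 179). Verify: 12 × 15 = 180 ≡ 1 (mod 179)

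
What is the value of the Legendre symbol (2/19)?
(2/19) = 2^{9} mod 19 = -1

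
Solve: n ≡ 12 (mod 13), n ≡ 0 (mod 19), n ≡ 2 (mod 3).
M = 13 × 19 × 3 = 741. M₁ = 57, y₁ ≡ 8 (mod 13). M₂ = 39, y₂ ≡ 1 (mod 19). M₃ = 247, y₃ ≡ 1 (mod 3). n = 12×57×8 + 0×39×1 + 2×247×1 ≡ 38 (mod 741)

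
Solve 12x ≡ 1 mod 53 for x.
Since 53 is prime, by Fermat 12^(-1) ≡ 12^{51} ≡ 31 mod 53. Verify: 12 × 31 = 372 ≡ 1 mod 53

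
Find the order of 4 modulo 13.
Powers of 4 mod 13: 4^1≡4, 4^2≡3, 4^3≡12, 4^4≡9, 4^5≡10, 4^6≡1. So the order of 4 is 6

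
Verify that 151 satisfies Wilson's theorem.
(150)! mod 151 = 150. Since this equals -1 (mod 151), Wilson confirms 151 is prime.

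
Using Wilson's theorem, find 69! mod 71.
(70)! = (69)! × (70) ≡ -1 mod 71. So (69)! ≡ -1 × (70)^(-1) ≡ (-1)×(-1) = 1 mod 71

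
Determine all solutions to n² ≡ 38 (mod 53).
The square roots of 38 mod 53 are 12 and 41. Verify: 12² = 144 ≡ 38 (mod 53)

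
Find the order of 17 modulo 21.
Powers of 17 mod 21: 17^1≡17, 17^2≡16, 17^3≡20, 17^4≡4, 17^5≡5, 17^6≡1. So the order of 17 is 6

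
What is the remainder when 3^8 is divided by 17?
By repeated squaring mod 17: 3^{1}≡3, 3^{2}≡9, 3^{4}≡13, 3^{8}≡16. So 3^{8} ≡ 16 mod 17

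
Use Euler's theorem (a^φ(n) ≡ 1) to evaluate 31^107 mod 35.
By Euler: 31^{24} ≡ 1 mod 35 since gcd(31, 35) = 1. 107 = 4×24 + 11. So 31^{107} ≡ 31^{11} ≡ 26 mod 35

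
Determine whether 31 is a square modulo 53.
By Euler's criterion: 31^{26} ≡ 52 mod 53. Since this equals -1 (≡ 52), 31 is not a QR.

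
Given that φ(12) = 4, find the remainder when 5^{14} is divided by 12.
By Euler: 5^{4} ≡ 1 (mod 12) since gcd(5, 12) = 1. 14 = 3×4 + 2. So 5^{14} ≡ 5^{2} ≡ 1 (mod 12)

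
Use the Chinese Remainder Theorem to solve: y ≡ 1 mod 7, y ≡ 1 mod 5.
M = 7 × 5 = 35. M₁ = 5, y₁ ≡ 3 mod 7. M₂ = 7, y₂ ≡ 3 mod 5. y = 1×5×3 + 1×7×3 ≡ 1 mod 35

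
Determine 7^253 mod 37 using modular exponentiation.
Using Fermat: 7^{36} ≡ 1 mod 37. 253 ≡ 1 mod 36. So 7^{253} ≡ 7^{1} ≡ 7 mod 37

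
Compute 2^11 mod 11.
Using Fermat: 2^{10} ≡ 1 mod 11. 11 ≡ 1 mod 10. So 2^{11} ≡ 2^{1} ≡ 2 mod 11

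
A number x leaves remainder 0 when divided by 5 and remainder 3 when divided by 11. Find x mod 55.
M = 5 × 11 = 55. M₁ = 11, y₁ ≡ 1 mod 5. M₂ = 5, y₂ ≡ 9 mod 11. x = 0×11×1 + 3×5×9 ≡ 25 mod 55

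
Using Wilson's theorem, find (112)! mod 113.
By Wilson's theorem, (112)! ≡ -1 ≡ 112 (mod 113)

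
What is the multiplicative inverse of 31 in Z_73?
Since 73 is prime, by Fermat 31^(-1) ≡ 31^{71} ≡ 33 (mod 73). Verify: 31 × 33 = 1023 ≡ 1 (mod 73)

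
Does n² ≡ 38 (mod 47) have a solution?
By Euler's criterion: 38^{23} ≡ 46 (mod 47). Since this equals -1 (≡ 46), 38 is not a QR.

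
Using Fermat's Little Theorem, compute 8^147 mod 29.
By Fermat: 8^{28} ≡ 1 mod 29. 147 = 5×28 + 7. So 8^{147} ≡ 8^{7} ≡ 17 mod 29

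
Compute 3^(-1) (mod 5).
Since 5 is prime, by Fermat 3^(-1) ≡ 3^{3} ≡ 2 (mod 5). Verify: 3 × 2 = 6 ≡ 1 (mod 5)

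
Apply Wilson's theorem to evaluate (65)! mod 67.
(66)! = (65)! × (66) ≡ -1 (mod 67). So (65)! ≡ -1 × (66)^(-1) ≡ (-1)×(-1) = 1 (mod 67)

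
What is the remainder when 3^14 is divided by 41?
By repeated squaring mod 41: 3^{1}≡3, 3^{2}≡9, 3^{4}≡40, 3^{8}≡1. Then 3^{14} = 3^{8+4+2} ≡ 1 × 40 × 9 ≡ 32 mod 41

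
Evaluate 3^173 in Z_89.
Using Fermat: 3^{88} ≡ 1 (mod 89). 173 ≡ 85 (mod 88). So 3^{173} ≡ 3^{85} ≡ 33 (mod 89)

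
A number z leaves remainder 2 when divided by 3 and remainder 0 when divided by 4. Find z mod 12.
M = 3 × 4 = 12. M₁ = 4, y₁ ≡ 1 mod 3. M₂ = 3, y₂ ≡ 3 mod 4. z = 2×4×1 + 0×3×3 ≡ 8 mod 12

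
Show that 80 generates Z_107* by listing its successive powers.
80^1, 80^2, ..., 80^{106} mod 107: [80, 87, 5, 79, 7, 25, 74, 35, 18, 49, 68, 90, 31, 19, 22, 48, 95, 3, 26, 47, 15, 23, 21, 75, 8, 105, 54, 40, 97, 56, 93, 57, 66, 37, 71, 9, 78, 34, 45, 69, 63, 11, 24, 101, 55, 13, 77, 61, 65, 64, 91, 4, 106, 27, 20, 102, 28, 100, 82, 33, 72, 89, 58, 39, 17, 76, 88, 85, 59, 12, 104, 81, 60, 92, 84, 86, 32, 99, 2, 53, 67, 10, 51, 14, 50, 41, 70, 36, 98, 29, 73, 62, 38, 44, 96, 83, 6, 52, 94, 30, 46, 42, 43, 16, 103, 1]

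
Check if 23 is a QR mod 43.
By Euler's criterion: 23^{21} ≡ 1 mod 43. Since this equals 1, 23 is a QR.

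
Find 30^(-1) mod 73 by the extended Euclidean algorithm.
Extended GCD: 30(-17) + 73(7) = 1. So 30^(-1) ≡ -17 ≡ 56 mod 73. Verify: 30 × 56 = 1680 ≡ 1 mod 73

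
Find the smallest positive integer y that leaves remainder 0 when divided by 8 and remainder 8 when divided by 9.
M = 8 × 9 = 72. M₁ = 9, y₁ ≡ 1 (mod 8). M₂ = 8, y₂ ≡ 8 (mod 9). y = 0×9×1 + 8×8×8 ≡ 8 (mod 72)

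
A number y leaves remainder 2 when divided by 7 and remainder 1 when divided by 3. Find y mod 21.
M = 7 × 3 = 21. M₁ = 3, y₁ ≡ 5 mod 7. M₂ = 7, y₂ ≡ 1 mod 3. y = 2×3×5 + 1×7×1 ≡ 16 mod 21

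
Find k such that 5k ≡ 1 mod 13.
Since 13 is prime, by Fermat 5^(-1) ≡ 5^{11} ≡ 8 mod 13. Verify: 5 × 8 = 40 ≡ 1 mod 13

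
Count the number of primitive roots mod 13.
A prime p has φ(p-1) primitive roots; here φ(12) = 4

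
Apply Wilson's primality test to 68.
(67)! mod 68 = 0. Since 0 ≢ -1 mod 68, 68 is not prime.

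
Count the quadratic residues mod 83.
For prime 83, there are (p-1)/2 = (83-1)/2 = 41 quadratic residues (excluding 0).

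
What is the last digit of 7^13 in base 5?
Using Fermat: 7^{4} ≡ 1 (mod 5). 13 ≡ 1 (mod 4). So 7^{13} ≡ 7^{1} ≡ 2 (mod 5)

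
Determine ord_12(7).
Powers of 7 mod 12: 7^1≡7, 7^2≡1. ord_12(7) = 2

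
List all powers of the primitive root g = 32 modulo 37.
32^1, 32^2, ..., 32^{36} mod 37: [32, 25, 23, 33, 20, 11, 19, 16, 31, 30, 35, 10, 24, 28, 8, 34, 15, 36, 5, 12, 14, 4, 17, 26, 18, 21, 6, 7, 2, 27, 13, 9, 29, 3, 22, 1]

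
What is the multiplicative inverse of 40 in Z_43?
Since 43 is prime, by Fermat 40^(-1) ≡ 40^{41} ≡ 14 mod 43. Verify: 40 × 14 = 560 ≡ 1 mod 43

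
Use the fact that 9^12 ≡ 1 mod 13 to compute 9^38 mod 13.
By Fermat: 9^{12} ≡ 1 mod 13. 38 = 3×12 + 2. So 9^{38} ≡ 9^{2} ≡ 3 mod 13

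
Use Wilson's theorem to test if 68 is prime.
(67)! mod 68 = 0. Since 0 ≢ -1 (mod 68), 68 is not prime.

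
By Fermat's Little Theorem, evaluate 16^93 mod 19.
By Fermat: 16^{18} ≡ 1 (mod 19). 93 = 5×18 + 3. So 16^{93} ≡ 16^{3} ≡ 11 (mod 19)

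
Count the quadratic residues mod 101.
Exactly half the non-zero residues mod a prime are QRs: (101-1)/2 = 50.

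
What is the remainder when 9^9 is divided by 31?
By repeated squaring (mod 31): 9^{1}≡9, 9^{2}≡19, 9^{4}≡20, 9^{8}≡28. Then 9^{9} = 9^{8+1} ≡ 28 × 9 ≡ 4 (mod 31)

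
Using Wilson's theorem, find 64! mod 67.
(66)! = (64)! × (65) × (66) ≡ -1 (mod 67). So (64)! ≡ -1 × [(66)(65)]^(-1) ≡ 33 (mod 67)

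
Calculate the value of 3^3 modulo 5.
3^{3} = 27 ≡ 2 (mod 5)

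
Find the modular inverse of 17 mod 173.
Since 173 is prime, by Fermat 17^(-1) ≡ 17^{171} ≡ 112 mod 173. Verify: 17 × 112 = 1904 ≡ 1 mod 173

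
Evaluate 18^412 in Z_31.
Using Fermat: 18^{30} ≡ 1 (mod 31). 412 ≡ 22 (mod 30). So 18^{412} ≡ 18^{22} ≡ 9 (mod 31)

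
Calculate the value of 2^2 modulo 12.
2^{2} = 4 ≡ 4 (mod 12)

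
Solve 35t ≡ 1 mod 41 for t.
Since 41 is prime, by Fermat 35^(-1) ≡ 35^{39} ≡ 34 mod 41. Verify: 35 × 34 = 1190 ≡ 1 mod 41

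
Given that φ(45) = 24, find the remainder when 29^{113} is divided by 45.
By Euler: 29^{24} ≡ 1 mod 45 since gcd(29, 45) = 1. 113 = 4×24 + 17. So 29^{113} ≡ 29^{17} ≡ 14 mod 45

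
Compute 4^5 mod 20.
By repeated squaring (mod 20): 4^{1}≡4, 4^{2}≡16, 4^{4}≡16. Then 4^{5} = 4^{4+1} ≡ 16 × 4 ≡ 4 (mod 20)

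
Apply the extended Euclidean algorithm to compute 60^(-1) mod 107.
Extended GCD: 60(-41) + 107(23) = 1. So 60^(-1) ≡ -41 ≡ 66 (mod 107). Verify: 60 × 66 = 3960 ≡ 1 (mod 107)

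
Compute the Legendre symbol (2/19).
(2/19) = 2^{9} mod 19 = -1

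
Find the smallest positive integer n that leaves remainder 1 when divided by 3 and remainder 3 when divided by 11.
M = 3 × 11 = 33. M₁ = 11, y₁ ≡ 2 (mod 3). M₂ = 3, y₂ ≡ 4 (mod 11). n = 1×11×2 + 3×3×4 ≡ 25 (mod 33)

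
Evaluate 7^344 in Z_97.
Using Fermat: 7^{96} ≡ 1 mod 97. 344 ≡ 56 mod 96. So 7^{344} ≡ 7^{56} ≡ 6 mod 97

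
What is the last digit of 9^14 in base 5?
Using Fermat: 9^{4} ≡ 1 (mod 5). 14 ≡ 2 (mod 4). So 9^{14} ≡ 9^{2} ≡ 1 (mod 5)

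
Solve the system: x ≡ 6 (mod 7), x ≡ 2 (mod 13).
M = 7 × 13 = 91. M₁ = 13, y₁ ≡ 6 (mod 7). M₂ = 7, y₂ ≡ 2 (mod 13). x = 6×13×6 + 2×7×2 ≡ 41 (mod 91)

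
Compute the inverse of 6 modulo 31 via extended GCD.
Extended GCD: 6(-5) + 31(1) = 1. So 6^(-1) ≡ -5 ≡ 26 (mod 31). Verify: 6 × 26 = 156 ≡ 1 (mod 31)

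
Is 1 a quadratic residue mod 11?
By Euler's criterion: 1^{5} ≡ 1 mod 11. Since this equals 1, 1 is a QR.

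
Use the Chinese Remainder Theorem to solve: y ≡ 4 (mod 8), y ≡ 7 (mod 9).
M = 8 × 9 = 72. M₁ = 9, y₁ ≡ 1 (mod 8). M₂ = 8, y₂ ≡ 8 (mod 9). y = 4×9×1 + 7×8×8 ≡ 52 (mod 72)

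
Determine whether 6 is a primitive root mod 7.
6^{2} ≡ 1 (mod 7) and 2 < 6, so ord_7(6) = 2 ≠ 6 and 6 is not a primitive root.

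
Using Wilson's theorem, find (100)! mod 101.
By Wilson's theorem, (100)! ≡ -1 ≡ 100 (mod 101)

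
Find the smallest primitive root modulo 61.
g = 2. Powers: [2, 4, 8, 16, 32, 3, ...] generates all 60 non-zero residues.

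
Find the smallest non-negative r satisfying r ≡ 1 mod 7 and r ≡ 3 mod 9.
M = 7 × 9 = 63. M₁ = 9, y₁ ≡ 4 mod 7. M₂ = 7, y₂ ≡ 4 mod 9. r = 1×9×4 + 3×7×4 ≡ 57 mod 63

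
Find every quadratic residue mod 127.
Quadratic residues modulo 127: {1, 2, 4, 8, 9, 11, 13, 15, 16, 17, 18, 19, 21, 22, 25, 26, 30, 31, 32, 34, 35, 36, 37, 38, 41, 42, 44, 47, 49, 50, 52, 60, 61, 62, 64, 68, 69, 70, 71, 72, 73, 74, 76, 79, 81, 82, 84, 87, 88, 94, 98, 99, 100, 103, 104, 107, 113, 115, 117, 120, 121, 122, 124}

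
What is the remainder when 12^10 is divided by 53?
By repeated squaring mod 53: 12^{1}≡12, 12^{2}≡38, 12^{4}≡13, 12^{8}≡10. Then 12^{10} = 12^{8+2} ≡ 10 × 38 ≡ 9 mod 53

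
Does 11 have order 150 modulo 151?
11^{75} ≡ 1 mod 151 and 75 < 150, so ord_151(11) = 75 ≠ 150 and 11 is not a primitive root.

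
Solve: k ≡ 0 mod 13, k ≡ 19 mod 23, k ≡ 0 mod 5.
M = 13 × 23 × 5 = 1495. M₁ = 115, y₁ ≡ 6 mod 13. M₂ = 65, y₂ ≡ 17 mod 23. M₃ = 299, y₃ ≡ 4 mod 5. k = 0×115×6 + 19×65×17 + 0×299×4 ≡ 65 mod 1495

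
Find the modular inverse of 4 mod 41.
Since 41 is prime, by Fermat 4^(-1) ≡ 4^{39} ≡ 31 mod 41. Verify: 4 × 31 = 124 ≡ 1 mod 41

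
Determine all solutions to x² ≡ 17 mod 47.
The square roots of 17 mod 47 are 8 and 39. Verify: 8² = 64 ≡ 17 mod 47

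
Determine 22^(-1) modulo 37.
Since 37 is prime, by Fermat 22^(-1) ≡ 22^{35} ≡ 32 mod 37. Verify: 22 × 32 = 704 ≡ 1 mod 37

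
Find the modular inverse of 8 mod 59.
Since 59 is prime, by Fermat 8^(-1) ≡ 8^{57} ≡ 37 (mod 59). Verify: 8 × 37 = 296 ≡ 1 (mod 59)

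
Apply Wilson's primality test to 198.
(197)! mod 198 = 0. Since 0 ≢ -1 (mod 198), 198 is not prime.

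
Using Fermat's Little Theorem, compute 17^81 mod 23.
By Fermat: 17^{22} ≡ 1 mod 23. 81 = 3×22 + 15. So 17^{81} ≡ 17^{15} ≡ 15 mod 23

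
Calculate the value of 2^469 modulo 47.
Using Fermat: 2^{46} ≡ 1 mod 47. 469 ≡ 9 mod 46. So 2^{469} ≡ 2^{9} ≡ 42 mod 47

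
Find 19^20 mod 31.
By repeated squaring mod 31: 19^{1}≡19, 19^{2}≡20, 19^{4}≡28, 19^{8}≡9, 19^{16}≡19. Then 19^{20} = 19^{16+4} ≡ 19 × 28 ≡ 5 mod 31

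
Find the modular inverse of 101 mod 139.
Since 139 is prime, by Fermat 101^(-1) ≡ 101^{137} ≡ 128 (mod 139). Verify: 101 × 128 = 12928 ≡ 1 (mod 139)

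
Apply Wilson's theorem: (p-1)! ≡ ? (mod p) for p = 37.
By Wilson's theorem, (36)! ≡ -1 ≡ 36 (mod 37)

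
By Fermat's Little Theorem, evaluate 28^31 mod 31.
By Fermat: 28^{30} ≡ 1 (mod 31). So 28^{31} = 28^{30} · 28^{1} ≡ 28^{1} ≡ 28 (mod 31)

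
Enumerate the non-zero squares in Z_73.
Quadratic residues modulo 73: {1, 2, 3, 4, 6, 8, 9, 12, 16, 18, 19, 23, 24, 25, 27, 32, 35, 36, 37, 38, 41, 46, 48, 49, 50, 54, 55, 57, 61, 64, 65, 67, 69, 70, 71, 72}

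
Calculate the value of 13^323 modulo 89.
Using Fermat: 13^{88} ≡ 1 (mod 89). 323 ≡ 59 (mod 88). So 13^{323} ≡ 13^{59} ≡ 82 (mod 89)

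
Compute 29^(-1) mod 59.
Since 59 is prime, by Fermat 29^(-1) ≡ 29^{57} ≡ 57 mod 59. Verify: 29 × 57 = 1653 ≡ 1 mod 59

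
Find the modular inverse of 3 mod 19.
Since 19 is prime, by Fermat 3^(-1) ≡ 3^{17} ≡ 13 (mod 19). Verify: 3 × 13 = 39 ≡ 1 (mod 19)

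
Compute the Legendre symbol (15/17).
(15/17) = 15^{8} mod 17 = 1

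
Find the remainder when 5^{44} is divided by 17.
By Fermat: 5^{16} ≡ 1 mod 17. 44 = 2×16 + 12. So 5^{44} ≡ 5^{12} ≡ 4 mod 17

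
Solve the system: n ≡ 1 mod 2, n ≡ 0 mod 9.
M = 2 × 9 = 18. M₁ = 9, y₁ ≡ 1 mod 2. M₂ = 2, y₂ ≡ 5 mod 9. n = 1×9×1 + 0×2×5 ≡ 9 mod 18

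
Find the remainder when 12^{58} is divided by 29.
By Fermat: 12^{28} ≡ 1 mod 29. 58 = 2×28 + 2. So 12^{58} ≡ 12^{2} ≡ 28 mod 29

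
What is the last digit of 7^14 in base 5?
Using Fermat: 7^{4} ≡ 1 (mod 5). 14 ≡ 2 (mod 4). So 7^{14} ≡ 7^{2} ≡ 4 (mod 5)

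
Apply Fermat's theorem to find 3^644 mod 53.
By Fermat: 3^{52} ≡ 1 mod 53. 644 ≡ 20 mod 52. So 3^{644} ≡ 3^{20} ≡ 49 mod 53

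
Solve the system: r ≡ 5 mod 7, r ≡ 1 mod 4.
M = 7 × 4 = 28. M₁ = 4, y₁ ≡ 2 mod 7. M₂ = 7, y₂ ≡ 3 mod 4. r = 5×4×2 + 1×7×3 ≡ 5 mod 28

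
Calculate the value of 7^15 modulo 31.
By repeated squaring mod 31: 7^{1}≡7, 7^{2}≡18, 7^{4}≡14, 7^{8}≡10. Then 7^{15} = 7^{8+4+2+1} ≡ 10 × 14 × 18 × 7 ≡ 1 mod 31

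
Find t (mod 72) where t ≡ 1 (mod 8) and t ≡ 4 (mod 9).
M = 8 × 9 = 72. M₁ = 9, y₁ ≡ 1 (mod 8). M₂ = 8, y₂ ≡ 8 (mod 9). t = 1×9×1 + 4×8×8 ≡ 49 (mod 72)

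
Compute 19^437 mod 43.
Using Fermat: 19^{42} ≡ 1 (mod 43). 437 ≡ 17 (mod 42). So 19^{437} ≡ 19^{17} ≡ 18 (mod 43)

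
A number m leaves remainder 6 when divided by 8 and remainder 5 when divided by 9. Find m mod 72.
M = 8 × 9 = 72. M₁ = 9, y₁ ≡ 1 mod 8. M₂ = 8, y₂ ≡ 8 mod 9. m = 6×9×1 + 5×8×8 ≡ 14 mod 72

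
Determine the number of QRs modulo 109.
For prime 109, there are (p-1)/2 = (109-1)/2 = 54 quadratic residues (excluding 0).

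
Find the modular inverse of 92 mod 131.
Since 131 is prime, by Fermat 92^(-1) ≡ 92^{129} ≡ 47 (mod 131). Verify: 92 × 47 = 4324 ≡ 1 (mod 131)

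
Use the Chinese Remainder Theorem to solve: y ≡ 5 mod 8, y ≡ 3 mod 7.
M = 8 × 7 = 56. M₁ = 7, y₁ ≡ 7 mod 8. M₂ = 8, y₂ ≡ 1 mod 7. y = 5×7×7 + 3×8×1 ≡ 45 mod 56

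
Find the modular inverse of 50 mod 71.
Since 71 is prime, by Fermat 50^(-1) ≡ 50^{69} ≡ 27 (mod 71). Verify: 50 × 27 = 1350 ≡ 1 (mod 71)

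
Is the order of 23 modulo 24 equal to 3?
Powers of 23 mod 24: 23^1≡23, 23^2≡1. Already 23^2≡1, so the order is 2 < 3. No, the actual order is 2.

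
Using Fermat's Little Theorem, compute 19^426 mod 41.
By Fermat: 19^{40} ≡ 1 (mod 41). 426 ≡ 26 (mod 40). So 19^{426} ≡ 19^{26} ≡ 20 (mod 41)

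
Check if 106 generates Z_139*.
106^{23} ≡ 1 mod 139 and 23 < 138, so ord_139(106) = 23 ≠ 138 and 106 is not a primitive root.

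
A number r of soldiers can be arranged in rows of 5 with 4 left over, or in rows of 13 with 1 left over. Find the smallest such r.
M = 5 × 13 = 65. M₁ = 13, y₁ ≡ 2 mod 5. M₂ = 5, y₂ ≡ 8 mod 13. r = 4×13×2 + 1×5×8 ≡ 14 mod 65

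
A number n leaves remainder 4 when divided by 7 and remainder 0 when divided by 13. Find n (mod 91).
M = 7 × 13 = 91. M₁ = 13, y₁ ≡ 6 (mod 7). M₂ = 7, y₂ ≡ 2 (mod 13). n = 4×13×6 + 0×7×2 ≡ 39 (mod 91)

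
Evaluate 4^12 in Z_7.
Using Fermat: 4^{6} ≡ 1 mod 7. 12 ≡ 0 mod 6. So 4^{12} ≡ 4^{0} ≡ 1 mod 7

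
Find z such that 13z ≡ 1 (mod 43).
Since 43 is prime, by Fermat 13^(-1) ≡ 13^{41} ≡ 10 (mod 43). Verify: 13 × 10 = 130 ≡ 1 (mod 43)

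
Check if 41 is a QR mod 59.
By Euler's criterion: 41^{29} ≡ 1 mod 59. Since this equals 1, 41 is a QR.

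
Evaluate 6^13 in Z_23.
By repeated squaring mod 23: 6^{1}≡6, 6^{2}≡13, 6^{4}≡8, 6^{8}≡18. Then 6^{13} = 6^{8+4+1} ≡ 18 × 8 × 6 ≡ 13 mod 23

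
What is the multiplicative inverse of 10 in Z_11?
Since 11 is prime, by Fermat 10^(-1) ≡ 10^{9} ≡ 10 mod 11. Verify: 10 × 10 = 100 ≡ 1 mod 11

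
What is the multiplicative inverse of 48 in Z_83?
Since 83 is prime, by Fermat 48^(-1) ≡ 48^{81} ≡ 64 mod 83. Verify: 48 × 64 = 3072 ≡ 1 mod 83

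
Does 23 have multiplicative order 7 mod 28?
Powers of 23 mod 28: 23^1≡23, 23^2≡25, 23^3≡15, 23^4≡9, 23^5≡11, 23^6≡1. Already 23^6≡1, so the order is 6 < 7. No, the actual order is 6.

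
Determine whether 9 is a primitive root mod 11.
9^{5} ≡ 1 (mod 11) and 5 < 10, so ord_11(9) = 5 ≠ 10 and 9 is not a primitive root.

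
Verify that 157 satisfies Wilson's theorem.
(156)! mod 157 = 156. Since this equals -1 (mod 157), Wilson confirms 157 is prime.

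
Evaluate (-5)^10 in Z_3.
Using Fermat: (-5)^{2} ≡ 1 mod 3. 10 ≡ 0 mod 2. So (-5)^{10} ≡ (-5)^{0} ≡ 1 mod 3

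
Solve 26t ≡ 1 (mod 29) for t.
Since 29 is prime, by Fermat 26^(-1) ≡ 26^{27} ≡ 19 (mod 29). Verify: 26 × 19 = 494 ≡ 1 (mod 29)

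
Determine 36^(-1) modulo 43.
Since 43 is prime, by Fermat 36^(-1) ≡ 36^{41} ≡ 6 mod 43. Verify: 36 × 6 = 216 ≡ 1 mod 43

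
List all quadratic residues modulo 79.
Quadratic residues modulo 79: {1, 2, 4, 5, 8, 9, 10, 11, 13, 16, 18, 19, 20, 21, 22, 23, 25, 26, 31, 32, 36, 38, 40, 42, 44, 45, 46, 49, 50, 51, 52, 55, 62, 64, 65, 67, 72, 73, 76}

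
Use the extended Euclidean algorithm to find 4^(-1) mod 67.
Extended GCD: 4(17) + 67(-1) = 1. So 4^(-1) ≡ 17 (mod 67). Verify: 4 × 17 = 68 ≡ 1 (mod 67)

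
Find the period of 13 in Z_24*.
Powers of 13 mod 24: 13^1≡13, 13^2≡1. So the order of 13 is 2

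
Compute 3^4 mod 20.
3^{4} = 81 ≡ 1 mod 20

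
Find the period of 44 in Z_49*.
Powers of 44 mod 49: 44^1≡44, 44^2≡25, 44^3≡22, 44^4≡37, 44^5≡11, 44^6≡43, 44^7≡30, 44^8≡46, 44^9≡15, 44^10≡23, 44^11≡32, 44^12≡36, 44^13≡16, 44^14≡18, 44^15≡8, 44^16≡9, 44^17≡4, 44^18≡29, 44^19≡2, 44^20≡39, 44^21≡1. So the order of 44 is 21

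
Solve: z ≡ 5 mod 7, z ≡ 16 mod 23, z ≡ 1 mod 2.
M = 7 × 23 × 2 = 322. M₁ = 46, y₁ ≡ 2 mod 7. M₂ = 14, y₂ ≡ 5 mod 23. M₃ = 161, y₃ ≡ 1 mod 2. z = 5×46×2 + 16×14×5 + 1×161×1 ≡ 131 mod 322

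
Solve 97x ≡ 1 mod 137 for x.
Since 137 is prime, by Fermat 97^(-1) ≡ 97^{135} ≡ 113 mod 137. Verify: 97 × 113 = 10961 ≡ 1 mod 137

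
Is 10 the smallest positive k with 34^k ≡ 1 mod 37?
Powers of 34 mod 37: 34^1≡34, 34^2≡9, 34^3≡10, 34^4≡7, 34^5≡16, 34^6≡26, 34^7≡33, 34^8≡12, 34^9≡1. Already 34^9≡1, so the order is 9 < 10. No, the actual order is 9.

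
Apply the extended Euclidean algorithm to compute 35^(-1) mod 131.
Extended GCD: 35(15) + 131(-4) = 1. So 35^(-1) ≡ 15 mod 131. Verify: 35 × 15 = 525 ≡ 1 mod 131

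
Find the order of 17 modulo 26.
Powers of 17 mod 26: 17^1≡17, 17^2≡3, 17^3≡25, 17^4≡9, 17^5≡23, 17^6≡1. ord_26(17) = 6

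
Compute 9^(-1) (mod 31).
Since 31 is prime, by Fermat 9^(-1) ≡ 9^{29} ≡ 7 (mod 31). Verify: 9 × 7 = 63 ≡ 1 (mod 31)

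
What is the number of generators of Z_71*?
There are φ(71-1) = φ(70) = 24 primitive roots modulo 71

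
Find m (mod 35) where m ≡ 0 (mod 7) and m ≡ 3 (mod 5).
M = 7 × 5 = 35. M₁ = 5, y₁ ≡ 3 (mod 7). M₂ = 7, y₂ ≡ 3 (mod 5). m = 0×5×3 + 3×7×3 ≡ 28 (mod 35)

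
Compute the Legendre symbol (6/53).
(6/53) = 6^{26} mod 53 = 1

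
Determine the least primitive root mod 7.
g = 3. For each prime q|6: 3^{3}≡6, 3^{2}≡2, none ≡ 1, so ord_7(3) = 6 and 3 is a primitive root.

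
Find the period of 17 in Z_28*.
Powers of 17 mod 28: 17^1≡17, 17^2≡9, 17^3≡13, 17^4≡25, 17^5≡5, 17^6≡1. Order = 6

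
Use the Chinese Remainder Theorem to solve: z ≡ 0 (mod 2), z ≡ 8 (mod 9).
M = 2 × 9 = 18. M₁ = 9, y₁ ≡ 1 (mod 2). M₂ = 2, y₂ ≡ 5 (mod 9). z = 0×9×1 + 8×2×5 ≡ 8 (mod 18)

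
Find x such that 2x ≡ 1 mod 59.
Since 59 is prime, by Fermat 2^(-1) ≡ 2^{57} ≡ 30 mod 59. Verify: 2 × 30 = 60 ≡ 1 mod 59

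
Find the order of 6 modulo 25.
Powers of 6 mod 25: 6^1≡6, 6^2≡11, 6^3≡16, 6^4≡21, 6^5≡1. Order = 5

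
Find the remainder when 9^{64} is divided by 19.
By Fermat: 9^{18} ≡ 1 mod 19. 64 = 3×18 + 10. So 9^{64} ≡ 9^{10} ≡ 9 mod 19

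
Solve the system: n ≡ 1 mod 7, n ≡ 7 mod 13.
M = 7 × 13 = 91. M₁ = 13, y₁ ≡ 6 mod 7. M₂ = 7, y₂ ≡ 2 mod 13. n = 1×13×6 + 7×7×2 ≡ 85 mod 91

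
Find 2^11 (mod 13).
By repeated squaring (mod 13): 2^{1}≡2, 2^{2}≡4, 2^{4}≡3, 2^{8}≡9. Then 2^{11} = 2^{8+2+1} ≡ 9 × 4 × 2 ≡ 7 (mod 13)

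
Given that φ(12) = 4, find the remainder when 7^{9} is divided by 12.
By Euler: 7^{4} ≡ 1 mod 12 since gcd(7, 12) = 1. 9 = 2×4 + 1. So 7^{9} ≡ 7^{1} ≡ 7 mod 12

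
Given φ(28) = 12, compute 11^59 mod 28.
By Euler: 11^{12} ≡ 1 (mod 28) since gcd(11, 28) = 1. 59 = 4×12 + 11. So 11^{59} ≡ 11^{11} ≡ 23 (mod 28)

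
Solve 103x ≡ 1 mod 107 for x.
Since 107 is prime, by Fermat 103^(-1) ≡ 103^{105} ≡ 80 mod 107. Verify: 103 × 80 = 8240 ≡ 1 mod 107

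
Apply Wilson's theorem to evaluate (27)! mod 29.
(28)! = (27)! × (28) ≡ -1 (mod 29). So (27)! ≡ -1 × (28)^(-1) ≡ (-1)×(-1) = 1 (mod 29)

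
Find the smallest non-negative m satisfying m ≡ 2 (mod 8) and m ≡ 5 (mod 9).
M = 8 × 9 = 72. M₁ = 9, y₁ ≡ 1 (mod 8). M₂ = 8, y₂ ≡ 8 (mod 9). m = 2×9×1 + 5×8×8 ≡ 50 (mod 72)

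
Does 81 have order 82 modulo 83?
81^{41} ≡ 1 mod 83 and 41 < 82, so ord_83(81) = 41 ≠ 82 and 81 is not a primitive root.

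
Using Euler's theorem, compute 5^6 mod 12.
By Euler: 5^{4} ≡ 1 mod 12 since gcd(5, 12) = 1. 6 = 1×4 + 2. So 5^{6} ≡ 5^{2} ≡ 1 mod 12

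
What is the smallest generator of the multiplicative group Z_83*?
g = 2. Powers: [2, 4, 8, 16, 32, 64, 45, ...] generates all 82 non-zero residues.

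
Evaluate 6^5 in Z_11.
By repeated squaring (mod 11): 6^{1}≡6, 6^{2}≡3, 6^{4}≡9. Then 6^{5} = 6^{4+1} ≡ 9 × 6 ≡ 10 (mod 11)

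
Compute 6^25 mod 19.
Using Fermat: 6^{18} ≡ 1 mod 19. 25 ≡ 7 mod 18. So 6^{25} ≡ 6^{7} ≡ 9 mod 19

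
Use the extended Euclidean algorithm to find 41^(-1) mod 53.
Extended GCD: 41(22) + 53(-17) = 1. So 41^(-1) ≡ 22 mod 53. Verify: 41 × 22 = 902 ≡ 1 mod 53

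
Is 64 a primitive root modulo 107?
64^{53} ≡ 1 (mod 107) and 53 < 106, so ord_107(64) = 53 ≠ 106 and 64 is not a primitive root.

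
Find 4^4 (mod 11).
4^{4} = 256 ≡ 3 (mod 11)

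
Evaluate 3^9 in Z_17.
By repeated squaring mod 17: 3^{1}≡3, 3^{2}≡9, 3^{4}≡13, 3^{8}≡16. Then 3^{9} = 3^{8+1} ≡ 16 × 3 ≡ 14 mod 17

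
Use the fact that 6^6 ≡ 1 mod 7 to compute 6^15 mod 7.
By Fermat: 6^{6} ≡ 1 mod 7. 15 = 2×6 + 3. So 6^{15} ≡ 6^{3} ≡ 6 mod 7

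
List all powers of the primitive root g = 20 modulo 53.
20^1, 20^2, ..., 20^{52} mod 53: [20, 29, 50, 46, 19, 9, 21, 49, 26, 43, 12, 28, 30, 17, 22, 16, 2, 40, 5, 47, 39, 38, 18, 42, 45, 52, 33, 24, 3, 7, 34, 44, 32, 4, 27, 10, 41, 25, 23, 36, 31, 37, 51, 13, 48, 6, 14, 15, 35, 11, 8, 1]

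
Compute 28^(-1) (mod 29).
Since 29 is prime, by Fermat 28^(-1) ≡ 28^{27} ≡ 28 (mod 29). Verify: 28 × 28 = 784 ≡ 1 (mod 29)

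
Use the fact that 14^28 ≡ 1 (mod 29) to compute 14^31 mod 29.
By Fermat: 14^{28} ≡ 1 (mod 29). So 14^{31} = 14^{28} · 14^{3} ≡ 14^{3} ≡ 18 (mod 29)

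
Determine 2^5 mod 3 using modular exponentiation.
Using Fermat: 2^{2} ≡ 1 (mod 3). 5 ≡ 1 (mod 2). So 2^{5} ≡ 2^{1} ≡ 2 (mod 3)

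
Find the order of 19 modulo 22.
Powers of 19 mod 22: 19^1≡19, 19^2≡9, 19^3≡17, 19^4≡15, 19^5≡21, 19^6≡3, 19^7≡13, 19^8≡5, 19^9≡7, 19^10≡1. ord_22(19) = 10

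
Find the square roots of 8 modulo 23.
The square roots of 8 mod 23 are 13 and 10. Verify: 13² = 169 ≡ 8 mod 23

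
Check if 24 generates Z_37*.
ord_37(24) divides 36. For each prime q|36: 24^{18}≡36, 24^{12}≡10, none ≡ 1. So 24 has order 36 and is a primitive root mod 37.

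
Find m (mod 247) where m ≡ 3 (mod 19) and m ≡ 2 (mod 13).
M = 19 × 13 = 247. M₁ = 13, y₁ ≡ 3 (mod 19). M₂ = 19, y₂ ≡ 11 (mod 13). m = 3×13×3 + 2×19×11 ≡ 41 (mod 247)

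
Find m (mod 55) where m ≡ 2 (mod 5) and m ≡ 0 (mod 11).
M = 5 × 11 = 55. M₁ = 11, y₁ ≡ 1 (mod 5). M₂ = 5, y₂ ≡ 9 (mod 11). m = 2×11×1 + 0×5×9 ≡ 22 (mod 55)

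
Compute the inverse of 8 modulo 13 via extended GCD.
Extended GCD: 8(5) + 13(-3) = 1. So 8^(-1) ≡ 5 (mod 13). Verify: 8 × 5 = 40 ≡ 1 (mod 13)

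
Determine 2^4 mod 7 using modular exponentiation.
2^{4} = 16 ≡ 2 mod 7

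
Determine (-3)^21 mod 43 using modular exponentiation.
By repeated squaring (mod 43): (-3)^{1}≡40, (-3)^{2}≡9, (-3)^{4}≡38, (-3)^{8}≡25, (-3)^{16}≡23. Then (-3)^{21} = (-3)^{16+4+1} ≡ 23 × 38 × 40 ≡ 1 (mod 43)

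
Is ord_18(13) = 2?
Powers of 13 mod 18: 13^1≡13, 13^2≡7, 13^3≡1. 13^2≡7≢1, so ord ≠ 2. No, the actual order is 3.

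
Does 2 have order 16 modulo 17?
2^{8} ≡ 1 mod 17 and 8 < 16, so ord_17(2) = 8 ≠ 16 and 2 is not a primitive root.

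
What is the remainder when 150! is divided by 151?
By Wilson's theorem, (150)! ≡ -1 ≡ 150 mod 151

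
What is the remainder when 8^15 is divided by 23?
By repeated squaring (mod 23): 8^{1}≡8, 8^{2}≡18, 8^{4}≡2, 8^{8}≡4. Then 8^{15} = 8^{8+4+2+1} ≡ 4 × 2 × 18 × 8 ≡ 2 (mod 23)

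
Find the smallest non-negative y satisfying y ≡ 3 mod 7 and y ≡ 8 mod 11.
M = 7 × 11 = 77. M₁ = 11, y₁ ≡ 2 mod 7. M₂ = 7, y₂ ≡ 8 mod 11. y = 3×11×2 + 8×7×8 ≡ 52 mod 77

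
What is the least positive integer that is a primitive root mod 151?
g = 6. Powers: [6, 36, 65, 88, 75, 148, 133, 43, ...] generates all 150 non-zero residues.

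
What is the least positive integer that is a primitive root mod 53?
g = 2. Powers: [2, 4, 8, 16, 32, 11, 22, 44, 35, ...] generates all 52 non-zero residues.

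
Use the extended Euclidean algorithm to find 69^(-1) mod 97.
Extended GCD: 69(45) + 97(-32) = 1. So 69^(-1) ≡ 45 mod 97. Verify: 69 × 45 = 3105 ≡ 1 mod 97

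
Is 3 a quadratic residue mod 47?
By Euler's criterion: 3^{23} ≡ 1 (mod 47). Since this equals 1, 3 is a QR.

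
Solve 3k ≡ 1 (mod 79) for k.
Since 79 is prime, by Fermat 3^(-1) ≡ 3^{77} ≡ 53 (mod 79). Verify: 3 × 53 = 159 ≡ 1 (mod 79)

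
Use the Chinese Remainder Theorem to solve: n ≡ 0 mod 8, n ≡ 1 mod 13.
M = 8 × 13 = 104. M₁ = 13, y₁ ≡ 5 mod 8. M₂ = 8, y₂ ≡ 5 mod 13. n = 0×13×5 + 1×8×5 ≡ 40 mod 104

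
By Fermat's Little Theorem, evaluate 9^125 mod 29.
By Fermat: 9^{28} ≡ 1 mod 29. 125 = 4×28 + 13. So 9^{125} ≡ 9^{13} ≡ 13 mod 29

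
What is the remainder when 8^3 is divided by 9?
8^{3} = 512 ≡ 8 mod 9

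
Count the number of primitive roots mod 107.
Number of primitive roots mod 107 = φ(p-1) = φ(106) = 52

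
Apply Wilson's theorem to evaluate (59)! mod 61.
(60)! = (59)! × (60) ≡ -1 mod 61. So (59)! ≡ -1 × (60)^(-1) ≡ (-1)×(-1) = 1 mod 61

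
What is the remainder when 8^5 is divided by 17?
By repeated squaring (mod 17): 8^{1}≡8, 8^{2}≡13, 8^{4}≡16. Then 8^{5} = 8^{4+1} ≡ 16 × 8 ≡ 9 (mod 17)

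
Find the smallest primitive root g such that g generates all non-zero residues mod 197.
g = 2. Powers: [2, 4, 8, 16, 32, 64, 128, 59, 118, ...] generates all 196 non-zero residues.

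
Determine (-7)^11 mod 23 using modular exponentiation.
By repeated squaring (mod 23): (-7)^{1}≡16, (-7)^{2}≡3, (-7)^{4}≡9, (-7)^{8}≡12. Then (-7)^{11} = (-7)^{8+2+1} ≡ 12 × 3 × 16 ≡ 1 (mod 23)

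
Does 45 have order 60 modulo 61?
45^{30} ≡ 1 (mod 61) and 30 < 60, so ord_61(45) = 30 ≠ 60 and 45 is not a primitive root.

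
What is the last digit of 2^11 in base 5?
Using Fermat: 2^{4} ≡ 1 (mod 5). 11 ≡ 3 (mod 4). So 2^{11} ≡ 2^{3} ≡ 3 (mod 5)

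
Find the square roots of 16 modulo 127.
The square roots of 16 mod 127 are 4 and 123. Verify: 4² = 16 ≡ 16 (mod 127)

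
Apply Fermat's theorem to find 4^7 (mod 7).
By Fermat: 4^{6} ≡ 1 (mod 7). So 4^{7} = 4^{6} · 4^{1} ≡ 4^{1} ≡ 4 (mod 7)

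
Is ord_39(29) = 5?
Powers of 29 mod 39: 29^1≡29, 29^2≡22, 29^3≡14, 29^4≡16, 29^5≡35, 29^6≡1. 29^5≡35≢1, so ord ≠ 5. No, the actual order is 6.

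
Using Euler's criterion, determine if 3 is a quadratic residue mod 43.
By Euler's criterion: 3^{21} ≡ 42 mod 43. Since this equals -1 (≡ 42), 3 is not a QR.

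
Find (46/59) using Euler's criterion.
(46/59) = 46^{29} mod 59 = 1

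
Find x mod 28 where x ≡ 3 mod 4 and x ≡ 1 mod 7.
M = 4 × 7 = 28. M₁ = 7, y₁ ≡ 3 mod 4. M₂ = 4, y₂ ≡ 2 mod 7. x = 3×7×3 + 1×4×2 ≡ 15 mod 28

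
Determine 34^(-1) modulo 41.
Since 41 is prime, by Fermat 34^(-1) ≡ 34^{39} ≡ 35 mod 41. Verify: 34 × 35 = 1190 ≡ 1 mod 41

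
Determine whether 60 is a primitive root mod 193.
60^{64} ≡ 1 mod 193 and 64 < 192, so ord_193(60) = 64 ≠ 192 and 60 is not a primitive root.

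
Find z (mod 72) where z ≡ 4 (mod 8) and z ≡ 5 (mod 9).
M = 8 × 9 = 72. M₁ = 9, y₁ ≡ 1 (mod 8). M₂ = 8, y₂ ≡ 8 (mod 9). z = 4×9×1 + 5×8×8 ≡ 68 (mod 72)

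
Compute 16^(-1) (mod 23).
Since 23 is prime, by Fermat 16^(-1) ≡ 16^{21} ≡ 13 (mod 23). Verify: 16 × 13 = 208 ≡ 1 (mod 23)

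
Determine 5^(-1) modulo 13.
Since 13 is prime, by Fermat 5^(-1) ≡ 5^{11} ≡ 8 mod 13. Verify: 5 × 8 = 40 ≡ 1 mod 13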